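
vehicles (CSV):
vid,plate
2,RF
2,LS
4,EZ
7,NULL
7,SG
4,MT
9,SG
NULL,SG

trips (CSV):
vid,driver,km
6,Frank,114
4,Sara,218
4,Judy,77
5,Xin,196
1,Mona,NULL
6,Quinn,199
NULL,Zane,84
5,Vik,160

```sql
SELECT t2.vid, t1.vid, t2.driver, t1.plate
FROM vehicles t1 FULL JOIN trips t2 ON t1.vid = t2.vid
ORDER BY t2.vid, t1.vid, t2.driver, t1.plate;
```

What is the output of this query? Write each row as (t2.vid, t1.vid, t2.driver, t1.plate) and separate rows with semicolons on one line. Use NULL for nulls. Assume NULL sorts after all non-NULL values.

(1, NULL, Mona, NULL); (4, 4, Judy, EZ); (4, 4, Judy, MT); (4, 4, Sara, EZ); (4, 4, Sara, MT); (5, NULL, Vik, NULL); (5, NULL, Xin, NULL); (6, NULL, Frank, NULL); (6, NULL, Quinn, NULL); (NULL, 2, NULL, LS); (NULL, 2, NULL, RF); (NULL, 7, NULL, SG); (NULL, 7, NULL, NULL); (NULL, 9, NULL, SG); (NULL, NULL, Zane, NULL); (NULL, NULL, NULL, SG)

FULL OUTER JOIN keeps every row from both sides; unmatched rows get NULL for the other side's columns.
Matching on t1.vid = t2.vid. A NULL in a compared column never satisfies the condition.
- t1 row (vid=2): no match → kept, t2 columns NULL.
- t1 row (vid=2): no match → kept, t2 columns NULL.
- t1 row (vid=4): matches 2 t2 row(s) → 2 output row(s).
- t1 row (vid=7): no match → kept, t2 columns NULL.
- t1 row (vid=7): no match → kept, t2 columns NULL.
- t1 row (vid=4): matches 2 t2 row(s) → 2 output row(s).
- t1 row (vid=9): no match → kept, t2 columns NULL.
- t1 row (vid=NULL): no match → kept, t2 columns NULL.
- 6 row(s) from t2 found no t1 partner → padded with NULL.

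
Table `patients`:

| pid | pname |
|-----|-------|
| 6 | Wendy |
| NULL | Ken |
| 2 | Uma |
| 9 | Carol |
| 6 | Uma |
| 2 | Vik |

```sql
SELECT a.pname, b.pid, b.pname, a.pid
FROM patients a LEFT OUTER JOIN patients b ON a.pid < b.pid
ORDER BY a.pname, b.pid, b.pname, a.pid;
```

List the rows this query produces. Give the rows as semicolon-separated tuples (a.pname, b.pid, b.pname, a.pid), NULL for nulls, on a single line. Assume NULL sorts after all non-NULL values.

(Carol, NULL, NULL, 9); (Ken, NULL, NULL, NULL); (Uma, 6, Uma, 2); (Uma, 6, Wendy, 2); (Uma, 9, Carol, 2); (Uma, 9, Carol, 6); (Vik, 6, Uma, 2); (Vik, 6, Wendy, 2); (Vik, 9, Carol, 2); (Wendy, 9, Carol, 6)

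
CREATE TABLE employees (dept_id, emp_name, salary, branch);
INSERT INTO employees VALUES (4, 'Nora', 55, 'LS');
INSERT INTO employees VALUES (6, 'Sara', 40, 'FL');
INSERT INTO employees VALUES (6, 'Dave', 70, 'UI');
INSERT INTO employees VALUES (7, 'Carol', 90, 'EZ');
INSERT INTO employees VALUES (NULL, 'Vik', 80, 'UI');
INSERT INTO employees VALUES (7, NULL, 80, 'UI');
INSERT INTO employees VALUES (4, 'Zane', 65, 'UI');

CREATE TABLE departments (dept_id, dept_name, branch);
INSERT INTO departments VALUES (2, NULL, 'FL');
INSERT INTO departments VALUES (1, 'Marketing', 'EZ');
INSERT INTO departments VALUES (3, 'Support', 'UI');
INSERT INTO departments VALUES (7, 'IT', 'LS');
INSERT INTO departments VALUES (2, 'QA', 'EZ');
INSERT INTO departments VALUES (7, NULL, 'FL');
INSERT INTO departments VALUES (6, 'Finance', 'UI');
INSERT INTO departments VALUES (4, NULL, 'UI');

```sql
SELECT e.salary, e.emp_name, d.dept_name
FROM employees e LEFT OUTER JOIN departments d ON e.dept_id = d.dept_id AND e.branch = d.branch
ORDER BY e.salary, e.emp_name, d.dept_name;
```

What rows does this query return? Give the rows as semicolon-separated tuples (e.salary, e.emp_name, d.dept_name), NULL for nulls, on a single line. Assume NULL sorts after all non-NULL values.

LEFT JOIN keeps every row from `employees`; unmatched rows get NULL for `departments`'s columns.
Matching on e.dept_id = d.dept_id AND e.branch = d.branch. A NULL in a compared column never satisfies the condition.
- e (dept_id=4, branch=LS) has no partner → padded with NULL.
- e (dept_id=6, branch=FL) has no partner → padded with NULL.
- e (dept_id=6, branch=UI) pairs with 1 row(s) of d.
- e (dept_id=7, branch=EZ) has no partner → padded with NULL.
- e (dept_id=NULL, branch=UI) has no partner → padded with NULL.
- e (dept_id=7, branch=UI) has no partner → padded with NULL.
- e (dept_id=4, branch=UI) pairs with 1 row(s) of d.
After projecting and ordering:
e.salary | e.emp_name | d.dept_name
40 | Sara | NULL
55 | Nora | NULL
65 | Zane | NULL
70 | Dave | Finance
80 | Vik | NULL
80 | NULL | NULL
90 | Carol | NULL

(40, Sara, NULL); (55, Nora, NULL); (65, Zane, NULL); (70, Dave, Finance); (80, Vik, NULL); (80, NULL, NULL); (90, Carol, NULL)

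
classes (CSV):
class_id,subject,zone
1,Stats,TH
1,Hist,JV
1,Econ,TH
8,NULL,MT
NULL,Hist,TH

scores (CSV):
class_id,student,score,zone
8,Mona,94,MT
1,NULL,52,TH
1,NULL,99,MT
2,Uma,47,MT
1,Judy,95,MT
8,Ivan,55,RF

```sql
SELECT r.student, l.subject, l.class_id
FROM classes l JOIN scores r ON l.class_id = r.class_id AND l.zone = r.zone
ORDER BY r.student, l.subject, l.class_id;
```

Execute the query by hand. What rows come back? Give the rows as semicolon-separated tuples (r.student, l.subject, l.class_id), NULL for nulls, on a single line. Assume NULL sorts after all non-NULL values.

INNER JOIN keeps only pairs where the ON condition holds.
Matching on l.class_id = r.class_id AND l.zone = r.zone. A NULL in a compared column never satisfies the condition.
Matched pairs: 3.

(Mona, NULL, 8); (NULL, Econ, 1); (NULL, Stats, 1)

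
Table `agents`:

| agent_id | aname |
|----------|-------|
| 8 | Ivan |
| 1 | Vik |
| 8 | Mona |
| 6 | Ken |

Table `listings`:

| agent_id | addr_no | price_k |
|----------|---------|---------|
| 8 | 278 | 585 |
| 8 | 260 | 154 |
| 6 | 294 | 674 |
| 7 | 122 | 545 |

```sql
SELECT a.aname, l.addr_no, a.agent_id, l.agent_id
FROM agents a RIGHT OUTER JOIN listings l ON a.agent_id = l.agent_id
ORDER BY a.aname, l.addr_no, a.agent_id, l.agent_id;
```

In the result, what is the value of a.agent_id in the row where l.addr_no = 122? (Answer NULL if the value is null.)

NULL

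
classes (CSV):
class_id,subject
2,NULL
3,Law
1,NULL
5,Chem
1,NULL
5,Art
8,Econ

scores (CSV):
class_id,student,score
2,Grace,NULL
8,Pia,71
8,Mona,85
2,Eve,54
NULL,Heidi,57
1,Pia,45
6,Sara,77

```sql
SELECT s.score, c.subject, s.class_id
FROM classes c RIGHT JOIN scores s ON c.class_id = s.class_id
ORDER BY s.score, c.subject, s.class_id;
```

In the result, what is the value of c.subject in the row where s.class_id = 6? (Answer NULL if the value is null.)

NULL

RIGHT JOIN keeps every row from `scores`; unmatched rows get NULL for `classes`'s columns.
Matching on c.class_id = s.class_id. A NULL in a compared column never satisfies the condition.
- c[0] class_id=2 → 2 match(es) in s → 2 row(s).
- c[1] class_id=3 → no match.
- c[2] class_id=1 → 1 match(es) in s → 1 row(s).
- c[3] class_id=5 → no match.
- c[4] class_id=1 → 1 match(es) in s → 1 row(s).
- c[5] class_id=5 → no match.
- c[6] class_id=8 → 2 match(es) in s → 2 row(s).
- plus 2 unmatched s row(s), each kept with NULL c columns.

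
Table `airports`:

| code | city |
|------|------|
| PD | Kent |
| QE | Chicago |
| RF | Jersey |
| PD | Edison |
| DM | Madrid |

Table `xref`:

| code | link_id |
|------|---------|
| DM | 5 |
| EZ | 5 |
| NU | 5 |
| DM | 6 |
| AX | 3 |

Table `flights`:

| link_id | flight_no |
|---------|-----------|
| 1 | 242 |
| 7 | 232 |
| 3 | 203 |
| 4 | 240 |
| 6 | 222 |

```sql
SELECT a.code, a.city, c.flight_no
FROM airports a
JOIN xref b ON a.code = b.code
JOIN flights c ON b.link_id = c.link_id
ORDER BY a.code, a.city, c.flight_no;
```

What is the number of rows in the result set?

1

Evaluate left to right. First `airports a INNER JOIN xref b` on code: 2 row(s).
Then INNER JOIN `flights c` on link_id: keep only rows whose b.link_id appears in c.
Result: 1 row(s).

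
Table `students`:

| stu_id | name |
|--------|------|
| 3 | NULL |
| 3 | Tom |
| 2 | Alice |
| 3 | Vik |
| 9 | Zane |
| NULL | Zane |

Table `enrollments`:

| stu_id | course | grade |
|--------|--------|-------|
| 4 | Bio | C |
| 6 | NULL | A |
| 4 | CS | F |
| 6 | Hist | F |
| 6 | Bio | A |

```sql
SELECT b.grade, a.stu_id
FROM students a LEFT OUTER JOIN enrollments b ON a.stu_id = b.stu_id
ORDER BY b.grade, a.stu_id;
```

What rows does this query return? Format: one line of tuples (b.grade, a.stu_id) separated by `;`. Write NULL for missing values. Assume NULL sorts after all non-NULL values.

LEFT JOIN keeps every row from `students`; unmatched rows get NULL for `enrollments`'s columns.
Matching on a.stu_id = b.stu_id. A NULL in a compared column never satisfies the condition.
- stu_id=3: no b row matches, row kept with b columns NULL.
- stu_id=3: no b row matches, row kept with b columns NULL.
- stu_id=2: no b row matches, row kept with b columns NULL.
- stu_id=3: no b row matches, row kept with b columns NULL.
- stu_id=9: no b row matches, row kept with b columns NULL.
- stu_id=NULL: no b row matches, row kept with b columns NULL.
After projecting and ordering:
b.grade | a.stu_id
NULL | 2
NULL | 3
NULL | 3
NULL | 3
NULL | 9
NULL | NULL

(NULL, 2); (NULL, 3); (NULL, 3); (NULL, 3); (NULL, 9); (NULL, NULL)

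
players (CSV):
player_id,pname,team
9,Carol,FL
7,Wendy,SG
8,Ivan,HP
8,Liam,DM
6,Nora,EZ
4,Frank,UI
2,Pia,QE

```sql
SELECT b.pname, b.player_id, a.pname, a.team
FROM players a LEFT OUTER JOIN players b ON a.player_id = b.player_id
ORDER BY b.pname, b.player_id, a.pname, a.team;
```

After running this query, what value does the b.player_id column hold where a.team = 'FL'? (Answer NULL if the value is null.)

9

LEFT JOIN keeps every row from `players a`; unmatched rows get NULL for `players b`'s columns.
Matching on a.player_id = b.player_id.
- a row (player_id=9): matches 1 b row(s) → 1 output row(s).
- a row (player_id=7): matches 1 b row(s) → 1 output row(s).
- a row (player_id=8): matches 2 b row(s) → 2 output row(s).
- a row (player_id=8): matches 2 b row(s) → 2 output row(s).
- a row (player_id=6): matches 1 b row(s) → 1 output row(s).
- a row (player_id=4): matches 1 b row(s) → 1 output row(s).
- a row (player_id=2): matches 1 b row(s) → 1 output row(s).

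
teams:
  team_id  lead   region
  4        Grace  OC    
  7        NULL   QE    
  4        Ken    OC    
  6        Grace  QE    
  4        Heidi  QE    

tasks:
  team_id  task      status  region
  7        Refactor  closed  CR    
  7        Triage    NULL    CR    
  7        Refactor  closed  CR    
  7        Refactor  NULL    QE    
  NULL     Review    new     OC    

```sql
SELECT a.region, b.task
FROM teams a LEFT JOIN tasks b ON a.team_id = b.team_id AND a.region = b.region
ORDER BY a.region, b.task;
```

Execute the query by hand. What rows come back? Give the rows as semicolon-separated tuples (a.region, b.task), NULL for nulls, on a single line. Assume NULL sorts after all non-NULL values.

(OC, NULL); (OC, NULL); (QE, Refactor); (QE, NULL); (QE, NULL)

LEFT JOIN keeps every row from `teams`; unmatched rows get NULL for `tasks`'s columns.
Matching on a.team_id = b.team_id AND a.region = b.region. A NULL in a compared column never satisfies the condition.
Matched pairs: 1; unmatched a rows kept: 4.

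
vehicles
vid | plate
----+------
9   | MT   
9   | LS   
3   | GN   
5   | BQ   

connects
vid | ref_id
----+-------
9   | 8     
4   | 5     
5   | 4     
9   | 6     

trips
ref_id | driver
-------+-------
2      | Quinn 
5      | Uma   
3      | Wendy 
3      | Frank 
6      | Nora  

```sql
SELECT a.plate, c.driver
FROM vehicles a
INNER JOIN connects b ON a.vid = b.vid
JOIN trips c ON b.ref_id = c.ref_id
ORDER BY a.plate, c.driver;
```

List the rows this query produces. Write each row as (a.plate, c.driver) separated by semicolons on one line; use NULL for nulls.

(LS, Nora); (MT, Nora)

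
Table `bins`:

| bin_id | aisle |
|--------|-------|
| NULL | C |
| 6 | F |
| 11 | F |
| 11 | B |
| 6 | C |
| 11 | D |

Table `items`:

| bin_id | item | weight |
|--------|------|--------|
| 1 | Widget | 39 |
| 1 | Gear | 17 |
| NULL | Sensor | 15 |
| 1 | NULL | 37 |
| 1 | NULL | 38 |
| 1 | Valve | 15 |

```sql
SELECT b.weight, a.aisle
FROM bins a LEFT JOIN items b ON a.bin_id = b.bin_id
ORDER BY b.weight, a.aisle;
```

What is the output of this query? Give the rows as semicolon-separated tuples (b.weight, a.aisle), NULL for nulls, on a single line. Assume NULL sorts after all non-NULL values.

(NULL, B); (NULL, C); (NULL, C); (NULL, D); (NULL, F); (NULL, F)

LEFT JOIN keeps every row from `bins`; unmatched rows get NULL for `items`'s columns.
Matching on a.bin_id = b.bin_id. A NULL in a compared column never satisfies the condition.
Matched pairs: 0; unmatched a rows kept: 6.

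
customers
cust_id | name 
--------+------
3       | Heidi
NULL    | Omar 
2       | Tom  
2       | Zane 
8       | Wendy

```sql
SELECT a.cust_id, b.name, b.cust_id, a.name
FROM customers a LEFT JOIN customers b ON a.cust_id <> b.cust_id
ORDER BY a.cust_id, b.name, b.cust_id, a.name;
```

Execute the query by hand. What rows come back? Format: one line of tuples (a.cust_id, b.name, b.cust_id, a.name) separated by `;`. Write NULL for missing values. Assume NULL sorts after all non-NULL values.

LEFT JOIN keeps every row from `customers a`; unmatched rows get NULL for `customers b`'s columns.
Matching on a.cust_id <> b.cust_id. A NULL in a compared column never satisfies the condition.
- a[0] cust_id=3 → 3 match(es) in b → 3 row(s).
- a[1] cust_id=NULL → no match; kept with NULLs on the b side.
- a[2] cust_id=2 → 2 match(es) in b → 2 row(s).
- a[3] cust_id=2 → 2 match(es) in b → 2 row(s).
- a[4] cust_id=8 → 3 match(es) in b → 3 row(s).

(2, Heidi, 3, Tom); (2, Heidi, 3, Zane); (2, Wendy, 8, Tom); (2, Wendy, 8, Zane); (3, Tom, 2, Heidi); (3, Wendy, 8, Heidi); (3, Zane, 2, Heidi); (8, Heidi, 3, Wendy); (8, Tom, 2, Wendy); (8, Zane, 2, Wendy); (NULL, NULL, NULL, Omar)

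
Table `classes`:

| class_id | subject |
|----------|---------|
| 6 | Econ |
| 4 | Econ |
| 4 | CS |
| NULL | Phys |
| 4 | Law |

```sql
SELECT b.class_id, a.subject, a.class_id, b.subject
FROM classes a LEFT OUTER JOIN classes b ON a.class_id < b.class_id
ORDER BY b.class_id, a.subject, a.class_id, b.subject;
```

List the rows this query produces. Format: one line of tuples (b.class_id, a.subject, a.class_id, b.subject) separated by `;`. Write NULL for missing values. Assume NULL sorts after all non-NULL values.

LEFT JOIN keeps every row from `classes a`; unmatched rows get NULL for `classes b`'s columns.
Matching on a.class_id < b.class_id. A NULL in a compared column never satisfies the condition.
Matched pairs: 3; unmatched a rows kept: 2.

(6, CS, 4, Econ); (6, Econ, 4, Econ); (6, Law, 4, Econ); (NULL, Econ, 6, NULL); (NULL, Phys, NULL, NULL)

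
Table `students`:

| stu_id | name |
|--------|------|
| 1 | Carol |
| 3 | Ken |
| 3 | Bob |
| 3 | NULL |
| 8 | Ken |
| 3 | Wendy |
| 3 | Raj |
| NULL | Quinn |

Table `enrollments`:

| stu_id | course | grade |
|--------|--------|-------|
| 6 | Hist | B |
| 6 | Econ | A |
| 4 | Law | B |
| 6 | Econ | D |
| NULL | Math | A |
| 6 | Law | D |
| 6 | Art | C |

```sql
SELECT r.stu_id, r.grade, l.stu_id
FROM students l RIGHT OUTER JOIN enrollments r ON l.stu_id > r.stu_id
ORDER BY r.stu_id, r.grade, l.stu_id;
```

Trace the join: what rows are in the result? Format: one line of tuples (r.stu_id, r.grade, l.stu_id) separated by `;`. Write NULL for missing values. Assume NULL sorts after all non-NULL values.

RIGHT JOIN keeps every row from `enrollments`; unmatched rows get NULL for `students`'s columns.
Matching on l.stu_id > r.stu_id. A NULL in a compared column never satisfies the condition.
- l row (stu_id=1): no match.
- l row (stu_id=3): no match.
- l row (stu_id=3): no match.
- l row (stu_id=3): no match.
- l row (stu_id=8): matches 6 r row(s) → 6 output row(s).
- l row (stu_id=3): no match.
- l row (stu_id=3): no match.
- l row (stu_id=NULL): no match.
- plus 1 unmatched r row(s), each kept with NULL l columns.
After projecting and ordering:
r.stu_id | r.grade | l.stu_id
4 | B | 8
6 | A | 8
6 | B | 8
6 | C | 8
6 | D | 8
6 | D | 8
NULL | A | NULL

(4, B, 8); (6, A, 8); (6, B, 8); (6, C, 8); (6, D, 8); (6, D, 8); (NULL, A, NULL)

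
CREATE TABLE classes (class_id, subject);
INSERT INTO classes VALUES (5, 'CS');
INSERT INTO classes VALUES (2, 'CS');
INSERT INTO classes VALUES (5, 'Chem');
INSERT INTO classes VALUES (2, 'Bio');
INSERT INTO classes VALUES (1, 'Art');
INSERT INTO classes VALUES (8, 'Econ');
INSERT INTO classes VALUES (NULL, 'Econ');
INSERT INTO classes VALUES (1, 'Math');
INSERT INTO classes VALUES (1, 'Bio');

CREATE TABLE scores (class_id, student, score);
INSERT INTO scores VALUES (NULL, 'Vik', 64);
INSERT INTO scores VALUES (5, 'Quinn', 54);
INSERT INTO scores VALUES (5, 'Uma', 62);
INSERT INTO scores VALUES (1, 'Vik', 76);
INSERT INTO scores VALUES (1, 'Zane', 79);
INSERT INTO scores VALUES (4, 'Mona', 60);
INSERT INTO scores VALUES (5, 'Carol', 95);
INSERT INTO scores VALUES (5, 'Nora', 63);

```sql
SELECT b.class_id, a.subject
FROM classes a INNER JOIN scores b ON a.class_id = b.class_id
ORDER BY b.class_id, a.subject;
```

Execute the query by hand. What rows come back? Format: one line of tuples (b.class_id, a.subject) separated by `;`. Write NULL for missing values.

(1, Art); (1, Art); (1, Bio); (1, Bio); (1, Math); (1, Math); (5, CS); (5, CS); (5, CS); (5, CS); (5, Chem); (5, Chem); (5, Chem); (5, Chem)

INNER JOIN keeps only pairs where the ON condition holds.
Matching on a.class_id = b.class_id. A NULL in a compared column never satisfies the condition.
- a[0] class_id=5 → 4 match(es) in b → 4 row(s).
- a[1] class_id=2 → no match; dropped.
- a[2] class_id=5 → 4 match(es) in b → 4 row(s).
- a[3] class_id=2 → no match; dropped.
- a[4] class_id=1 → 2 match(es) in b → 2 row(s).
- a[5] class_id=8 → no match; dropped.
- a[6] class_id=NULL → no match; dropped.
- a[7] class_id=1 → 2 match(es) in b → 2 row(s).
- a[8] class_id=1 → 2 match(es) in b → 2 row(s).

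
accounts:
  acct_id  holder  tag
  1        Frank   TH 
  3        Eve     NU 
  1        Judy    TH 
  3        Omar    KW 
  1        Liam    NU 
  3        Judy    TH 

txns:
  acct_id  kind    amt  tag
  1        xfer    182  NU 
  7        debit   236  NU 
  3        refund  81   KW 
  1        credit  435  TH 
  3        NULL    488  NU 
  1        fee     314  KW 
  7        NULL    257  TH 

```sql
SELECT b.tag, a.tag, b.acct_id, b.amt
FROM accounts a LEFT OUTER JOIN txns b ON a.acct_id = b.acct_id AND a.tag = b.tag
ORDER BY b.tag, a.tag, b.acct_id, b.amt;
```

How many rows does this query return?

LEFT JOIN keeps every row from `accounts`; unmatched rows get NULL for `txns`'s columns.
Matching on a.acct_id = b.acct_id AND a.tag = b.tag.
Matched pairs: 5; unmatched a rows kept: 1.
Total: 5 matched + 1 padded = 6 rows.

6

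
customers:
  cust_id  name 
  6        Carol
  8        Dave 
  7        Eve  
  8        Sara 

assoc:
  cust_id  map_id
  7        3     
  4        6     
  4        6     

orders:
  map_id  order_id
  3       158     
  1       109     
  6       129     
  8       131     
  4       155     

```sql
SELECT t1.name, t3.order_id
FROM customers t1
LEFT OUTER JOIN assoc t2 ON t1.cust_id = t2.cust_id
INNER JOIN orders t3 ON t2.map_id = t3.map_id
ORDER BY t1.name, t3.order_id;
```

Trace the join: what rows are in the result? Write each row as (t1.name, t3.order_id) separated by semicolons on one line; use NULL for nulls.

Step 1 — t1 LEFT JOIN t2 on cust_id → 4 row(s).
Then INNER JOIN `orders t3` on map_id: keep only rows whose t2.map_id appears in t3.

(Eve, 158)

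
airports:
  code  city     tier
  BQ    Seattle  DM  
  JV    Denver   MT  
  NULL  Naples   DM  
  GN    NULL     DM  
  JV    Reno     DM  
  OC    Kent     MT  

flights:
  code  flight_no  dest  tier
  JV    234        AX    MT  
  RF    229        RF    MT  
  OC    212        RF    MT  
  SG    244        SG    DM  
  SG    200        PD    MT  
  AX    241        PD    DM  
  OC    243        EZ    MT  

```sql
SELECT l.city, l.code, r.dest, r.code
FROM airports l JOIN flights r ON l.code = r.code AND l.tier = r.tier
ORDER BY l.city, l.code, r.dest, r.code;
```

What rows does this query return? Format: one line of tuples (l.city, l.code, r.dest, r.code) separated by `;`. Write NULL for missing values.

INNER JOIN keeps only pairs where the ON condition holds.
Matching on l.code = r.code AND l.tier = r.tier. A NULL in a compared column never satisfies the condition.
Matched pairs: 3.

(Denver, JV, AX, JV); (Kent, OC, EZ, OC); (Kent, OC, RF, OC)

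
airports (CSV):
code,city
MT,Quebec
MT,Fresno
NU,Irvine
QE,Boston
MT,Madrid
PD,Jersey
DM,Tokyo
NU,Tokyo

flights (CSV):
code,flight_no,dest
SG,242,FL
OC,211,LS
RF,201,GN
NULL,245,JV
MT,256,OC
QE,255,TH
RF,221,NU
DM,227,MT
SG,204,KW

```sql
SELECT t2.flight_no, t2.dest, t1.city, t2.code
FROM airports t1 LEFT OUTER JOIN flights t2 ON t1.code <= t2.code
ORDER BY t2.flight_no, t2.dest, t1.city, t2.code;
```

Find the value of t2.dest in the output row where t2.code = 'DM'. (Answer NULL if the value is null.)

LEFT JOIN keeps every row from `airports`; unmatched rows get NULL for `flights`'s columns.
Matching on t1.code <= t2.code. A NULL in a compared column never satisfies the condition.
- t1 (code=MT) pairs with 7 row(s) of t2.
- t1 (code=MT) pairs with 7 row(s) of t2.
- t1 (code=NU) pairs with 6 row(s) of t2.
- t1 (code=QE) pairs with 5 row(s) of t2.
- t1 (code=MT) pairs with 7 row(s) of t2.
- t1 (code=PD) pairs with 5 row(s) of t2.
- t1 (code=DM) pairs with 8 row(s) of t2.
- t1 (code=NU) pairs with 6 row(s) of t2.

MT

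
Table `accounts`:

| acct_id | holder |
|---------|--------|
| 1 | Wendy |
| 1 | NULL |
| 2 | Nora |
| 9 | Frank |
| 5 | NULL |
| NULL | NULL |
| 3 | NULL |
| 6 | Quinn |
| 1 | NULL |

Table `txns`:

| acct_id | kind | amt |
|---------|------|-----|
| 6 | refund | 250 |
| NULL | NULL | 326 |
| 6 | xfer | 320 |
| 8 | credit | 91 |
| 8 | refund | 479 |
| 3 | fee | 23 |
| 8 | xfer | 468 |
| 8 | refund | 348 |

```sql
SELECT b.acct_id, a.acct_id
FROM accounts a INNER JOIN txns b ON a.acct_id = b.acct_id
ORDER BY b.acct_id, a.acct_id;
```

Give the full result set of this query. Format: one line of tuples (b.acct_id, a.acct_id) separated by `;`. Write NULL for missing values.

(3, 3); (6, 6); (6, 6)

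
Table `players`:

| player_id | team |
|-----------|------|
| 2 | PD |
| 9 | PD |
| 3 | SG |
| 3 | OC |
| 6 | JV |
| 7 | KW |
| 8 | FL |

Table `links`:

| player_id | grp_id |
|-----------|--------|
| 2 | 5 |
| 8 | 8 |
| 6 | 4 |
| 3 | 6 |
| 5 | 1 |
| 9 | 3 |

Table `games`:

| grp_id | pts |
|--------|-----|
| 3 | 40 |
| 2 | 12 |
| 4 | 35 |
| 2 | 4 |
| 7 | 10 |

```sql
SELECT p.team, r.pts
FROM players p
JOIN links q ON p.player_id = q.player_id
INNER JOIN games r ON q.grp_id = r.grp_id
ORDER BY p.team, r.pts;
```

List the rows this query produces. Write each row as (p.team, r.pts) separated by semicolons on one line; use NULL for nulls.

Evaluate left to right. First `players p INNER JOIN links q` on player_id: 6 row(s).
Then INNER JOIN `games r` on grp_id: keep only rows whose q.grp_id appears in r.

(JV, 35); (PD, 40)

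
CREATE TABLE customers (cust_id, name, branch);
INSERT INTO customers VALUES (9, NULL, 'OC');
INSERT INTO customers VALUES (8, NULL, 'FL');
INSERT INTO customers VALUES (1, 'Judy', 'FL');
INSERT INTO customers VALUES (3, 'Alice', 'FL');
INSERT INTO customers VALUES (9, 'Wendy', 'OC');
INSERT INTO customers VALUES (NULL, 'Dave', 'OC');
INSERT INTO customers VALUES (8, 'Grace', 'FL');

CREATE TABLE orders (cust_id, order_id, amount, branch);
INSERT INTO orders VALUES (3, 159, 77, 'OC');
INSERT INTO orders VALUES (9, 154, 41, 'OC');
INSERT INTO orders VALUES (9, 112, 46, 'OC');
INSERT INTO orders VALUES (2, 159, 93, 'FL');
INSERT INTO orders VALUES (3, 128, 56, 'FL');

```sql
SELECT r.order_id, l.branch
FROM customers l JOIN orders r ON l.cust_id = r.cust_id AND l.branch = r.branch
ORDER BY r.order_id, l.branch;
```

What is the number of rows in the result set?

5

INNER JOIN keeps only pairs where the ON condition holds.
Matching on l.cust_id = r.cust_id AND l.branch = r.branch. A NULL in a compared column never satisfies the condition.
- l[0] cust_id=9, branch=OC → 2 match(es) in r → 2 row(s).
- l[1] cust_id=8, branch=FL → no match; dropped.
- l[2] cust_id=1, branch=FL → no match; dropped.
- l[3] cust_id=3, branch=FL → 1 match(es) in r → 1 row(s).
- l[4] cust_id=9, branch=OC → 2 match(es) in r → 2 row(s).
- l[5] cust_id=NULL, branch=OC → no match; dropped.
- l[6] cust_id=8, branch=FL → no match; dropped.
Total: 5 rows.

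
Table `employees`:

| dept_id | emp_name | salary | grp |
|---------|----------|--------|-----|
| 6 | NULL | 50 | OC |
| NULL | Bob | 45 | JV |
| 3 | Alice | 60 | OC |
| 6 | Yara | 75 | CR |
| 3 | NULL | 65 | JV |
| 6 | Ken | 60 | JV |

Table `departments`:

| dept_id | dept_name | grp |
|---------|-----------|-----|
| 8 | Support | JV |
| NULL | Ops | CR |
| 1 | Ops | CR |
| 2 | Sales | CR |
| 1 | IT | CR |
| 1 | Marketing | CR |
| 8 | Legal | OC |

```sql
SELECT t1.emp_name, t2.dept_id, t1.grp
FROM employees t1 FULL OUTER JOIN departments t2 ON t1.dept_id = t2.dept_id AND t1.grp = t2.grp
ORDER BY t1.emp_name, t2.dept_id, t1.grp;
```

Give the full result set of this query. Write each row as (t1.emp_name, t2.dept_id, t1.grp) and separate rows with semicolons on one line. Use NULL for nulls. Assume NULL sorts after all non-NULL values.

FULL OUTER JOIN keeps every row from both sides; unmatched rows get NULL for the other side's columns.
Matching on t1.dept_id = t2.dept_id AND t1.grp = t2.grp. A NULL in a compared column never satisfies the condition.
- t1 (dept_id=6, grp=OC) has no partner → padded with NULL.
- t1 (dept_id=NULL, grp=JV) has no partner → padded with NULL.
- t1 (dept_id=3, grp=OC) has no partner → padded with NULL.
- t1 (dept_id=6, grp=CR) has no partner → padded with NULL.
- t1 (dept_id=3, grp=JV) has no partner → padded with NULL.
- t1 (dept_id=6, grp=JV) has no partner → padded with NULL.
- plus 7 unmatched t2 row(s), each kept with NULL t1 columns.

(Alice, NULL, OC); (Bob, NULL, JV); (Ken, NULL, JV); (Yara, NULL, CR); (NULL, 1, NULL); (NULL, 1, NULL); (NULL, 1, NULL); (NULL, 2, NULL); (NULL, 8, NULL); (NULL, 8, NULL); (NULL, NULL, JV); (NULL, NULL, OC); (NULL, NULL, NULL)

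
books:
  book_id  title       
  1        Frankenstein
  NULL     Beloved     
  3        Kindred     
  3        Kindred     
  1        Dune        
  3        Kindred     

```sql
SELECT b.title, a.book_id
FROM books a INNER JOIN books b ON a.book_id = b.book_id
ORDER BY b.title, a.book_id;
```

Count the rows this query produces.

13

INNER JOIN keeps only pairs where the ON condition holds.
Matching on a.book_id = b.book_id. A NULL in a compared column never satisfies the condition.
- a row (book_id=1): matches 2 b row(s) → 2 output row(s).
- a row (book_id=NULL): no match → dropped.
- a row (book_id=3): matches 3 b row(s) → 3 output row(s).
- a row (book_id=3): matches 3 b row(s) → 3 output row(s).
- a row (book_id=1): matches 2 b row(s) → 2 output row(s).
- a row (book_id=3): matches 3 b row(s) → 3 output row(s).
Total: 13 rows.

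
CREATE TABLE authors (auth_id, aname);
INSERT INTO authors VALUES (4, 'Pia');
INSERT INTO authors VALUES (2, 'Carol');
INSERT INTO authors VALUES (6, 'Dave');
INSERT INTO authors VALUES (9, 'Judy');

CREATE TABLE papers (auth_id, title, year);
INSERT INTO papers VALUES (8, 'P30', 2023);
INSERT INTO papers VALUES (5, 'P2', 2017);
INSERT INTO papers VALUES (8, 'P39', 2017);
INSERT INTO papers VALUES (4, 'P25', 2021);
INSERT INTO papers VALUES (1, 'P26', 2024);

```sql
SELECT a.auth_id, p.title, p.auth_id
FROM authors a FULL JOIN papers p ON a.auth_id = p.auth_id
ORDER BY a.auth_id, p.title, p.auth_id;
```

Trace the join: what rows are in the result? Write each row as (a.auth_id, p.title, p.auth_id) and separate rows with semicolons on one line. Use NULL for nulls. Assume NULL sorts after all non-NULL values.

(2, NULL, NULL); (4, P25, 4); (6, NULL, NULL); (9, NULL, NULL); (NULL, P2, 5); (NULL, P26, 1); (NULL, P30, 8); (NULL, P39, 8)

FULL OUTER JOIN keeps every row from both sides; unmatched rows get NULL for the other side's columns.
Matching on a.auth_id = p.auth_id.
- a[0] auth_id=4 → 1 match(es) in p → 1 row(s).
- a[1] auth_id=2 → no match; kept with NULLs on the p side.
- a[2] auth_id=6 → no match; kept with NULLs on the p side.
- a[3] auth_id=9 → no match; kept with NULLs on the p side.
- plus 4 unmatched p row(s), each kept with NULL a columns.
After projecting and ordering:
a.auth_id | p.title | p.auth_id
2 | NULL | NULL
4 | P25 | 4
6 | NULL | NULL
9 | NULL | NULL
NULL | P2 | 5
NULL | P26 | 1
NULL | P30 | 8
NULL | P39 | 8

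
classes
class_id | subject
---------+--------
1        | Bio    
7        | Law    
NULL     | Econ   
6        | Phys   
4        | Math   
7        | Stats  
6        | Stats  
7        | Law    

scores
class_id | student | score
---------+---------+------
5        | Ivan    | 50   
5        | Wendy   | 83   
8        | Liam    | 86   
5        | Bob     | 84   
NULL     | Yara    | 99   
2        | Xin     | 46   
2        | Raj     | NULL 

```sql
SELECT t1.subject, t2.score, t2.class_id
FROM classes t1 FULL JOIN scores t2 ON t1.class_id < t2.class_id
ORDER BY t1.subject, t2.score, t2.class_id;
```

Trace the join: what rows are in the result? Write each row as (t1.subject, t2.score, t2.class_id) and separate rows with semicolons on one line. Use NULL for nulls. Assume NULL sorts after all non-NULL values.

(Bio, 46, 2); (Bio, 50, 5); (Bio, 83, 5); (Bio, 84, 5); (Bio, 86, 8); (Bio, NULL, 2); (Econ, NULL, NULL); (Law, 86, 8); (Law, 86, 8); (Math, 50, 5); (Math, 83, 5); (Math, 84, 5); (Math, 86, 8); (Phys, 86, 8); (Stats, 86, 8); (Stats, 86, 8); (NULL, 99, NULL)

FULL OUTER JOIN keeps every row from both sides; unmatched rows get NULL for the other side's columns.
Matching on t1.class_id < t2.class_id. A NULL in a compared column never satisfies the condition.
- t1[0] class_id=1 → 6 match(es) in t2 → 6 row(s).
- t1[1] class_id=7 → 1 match(es) in t2 → 1 row(s).
- t1[2] class_id=NULL → no match; kept with NULLs on the t2 side.
- t1[3] class_id=6 → 1 match(es) in t2 → 1 row(s).
- t1[4] class_id=4 → 4 match(es) in t2 → 4 row(s).
- t1[5] class_id=7 → 1 match(es) in t2 → 1 row(s).
- t1[6] class_id=6 → 1 match(es) in t2 → 1 row(s).
- t1[7] class_id=7 → 1 match(es) in t2 → 1 row(s).
- 1 row(s) from t2 found no t1 partner → padded with NULL.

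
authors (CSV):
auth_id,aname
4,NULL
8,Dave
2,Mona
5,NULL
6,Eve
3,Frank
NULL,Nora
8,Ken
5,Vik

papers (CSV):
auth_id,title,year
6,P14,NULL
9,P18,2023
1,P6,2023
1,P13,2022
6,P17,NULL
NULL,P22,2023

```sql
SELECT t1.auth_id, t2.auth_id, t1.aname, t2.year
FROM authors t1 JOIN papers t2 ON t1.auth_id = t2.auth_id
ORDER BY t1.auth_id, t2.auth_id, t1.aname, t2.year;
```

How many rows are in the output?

2

INNER JOIN keeps only pairs where the ON condition holds.
Matching on t1.auth_id = t2.auth_id. A NULL in a compared column never satisfies the condition.
- t1 row (auth_id=4): no match → dropped.
- t1 row (auth_id=8): no match → dropped.
- t1 row (auth_id=2): no match → dropped.
- t1 row (auth_id=5): no match → dropped.
- t1 row (auth_id=6): matches 2 t2 row(s) → 2 output row(s).
- t1 row (auth_id=3): no match → dropped.
- t1 row (auth_id=NULL): no match → dropped.
- t1 row (auth_id=8): no match → dropped.
- t1 row (auth_id=5): no match → dropped.
Total: 2 rows.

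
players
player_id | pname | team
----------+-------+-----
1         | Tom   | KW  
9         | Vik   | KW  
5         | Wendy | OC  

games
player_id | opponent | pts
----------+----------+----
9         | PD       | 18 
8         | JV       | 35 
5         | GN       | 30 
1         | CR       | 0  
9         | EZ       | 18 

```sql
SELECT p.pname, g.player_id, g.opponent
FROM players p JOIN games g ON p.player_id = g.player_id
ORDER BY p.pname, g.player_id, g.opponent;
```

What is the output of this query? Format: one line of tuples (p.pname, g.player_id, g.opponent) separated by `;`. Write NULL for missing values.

INNER JOIN keeps only pairs where the ON condition holds.
Matching on p.player_id = g.player_id.
- p row (player_id=1): matches 1 g row(s) → 1 output row(s).
- p row (player_id=9): matches 2 g row(s) → 2 output row(s).
- p row (player_id=5): matches 1 g row(s) → 1 output row(s).
After projecting and ordering:
p.pname | g.player_id | g.opponent
Tom | 1 | CR
Vik | 9 | EZ
Vik | 9 | PD
Wendy | 5 | GN

(Tom, 1, CR); (Vik, 9, EZ); (Vik, 9, PD); (Wendy, 5, GN)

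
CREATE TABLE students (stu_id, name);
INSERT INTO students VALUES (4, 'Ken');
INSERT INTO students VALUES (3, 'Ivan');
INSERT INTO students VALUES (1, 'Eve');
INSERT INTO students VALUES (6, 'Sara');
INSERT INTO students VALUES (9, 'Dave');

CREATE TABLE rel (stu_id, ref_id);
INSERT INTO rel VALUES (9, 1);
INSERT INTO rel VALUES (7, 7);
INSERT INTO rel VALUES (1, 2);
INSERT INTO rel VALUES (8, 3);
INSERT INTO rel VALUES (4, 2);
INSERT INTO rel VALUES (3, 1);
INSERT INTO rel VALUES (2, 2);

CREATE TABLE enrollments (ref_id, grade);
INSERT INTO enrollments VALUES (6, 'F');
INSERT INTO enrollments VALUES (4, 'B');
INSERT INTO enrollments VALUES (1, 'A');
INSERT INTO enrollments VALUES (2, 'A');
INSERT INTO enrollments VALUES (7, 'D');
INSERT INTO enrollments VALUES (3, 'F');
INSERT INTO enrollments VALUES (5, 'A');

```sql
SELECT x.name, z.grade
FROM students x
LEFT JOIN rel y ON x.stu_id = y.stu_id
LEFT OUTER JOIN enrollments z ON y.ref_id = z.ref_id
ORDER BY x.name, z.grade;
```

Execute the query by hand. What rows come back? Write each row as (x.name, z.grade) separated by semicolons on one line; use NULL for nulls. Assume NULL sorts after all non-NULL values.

Evaluate left to right. First `students x LEFT JOIN rel y` on stu_id: 5 row(s).
Then LEFT JOIN `enrollments z` on ref_id: each of those 5 rows is kept; rows whose y.ref_id has no match in z get NULL for z's columns.

(Dave, A); (Eve, A); (Ivan, A); (Ken, A); (Sara, NULL)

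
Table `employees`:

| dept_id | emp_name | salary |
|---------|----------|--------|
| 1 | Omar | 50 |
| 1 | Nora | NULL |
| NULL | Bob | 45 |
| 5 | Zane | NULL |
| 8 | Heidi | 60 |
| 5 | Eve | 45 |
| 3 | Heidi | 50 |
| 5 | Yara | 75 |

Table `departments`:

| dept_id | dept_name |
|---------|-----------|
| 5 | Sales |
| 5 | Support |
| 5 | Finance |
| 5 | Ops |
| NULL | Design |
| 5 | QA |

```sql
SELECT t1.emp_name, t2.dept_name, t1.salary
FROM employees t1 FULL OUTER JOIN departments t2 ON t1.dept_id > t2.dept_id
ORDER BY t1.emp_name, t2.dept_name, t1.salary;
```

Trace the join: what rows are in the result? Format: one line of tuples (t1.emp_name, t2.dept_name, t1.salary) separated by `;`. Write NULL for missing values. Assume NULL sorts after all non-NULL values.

FULL OUTER JOIN keeps every row from both sides; unmatched rows get NULL for the other side's columns.
Matching on t1.dept_id > t2.dept_id. A NULL in a compared column never satisfies the condition.
- t1 (dept_id=1) has no partner → padded with NULL.
- t1 (dept_id=1) has no partner → padded with NULL.
- t1 (dept_id=NULL) has no partner → padded with NULL.
- t1 (dept_id=5) has no partner → padded with NULL.
- t1 (dept_id=8) pairs with 5 row(s) of t2.
- t1 (dept_id=5) has no partner → padded with NULL.
- t1 (dept_id=3) has no partner → padded with NULL.
- t1 (dept_id=5) has no partner → padded with NULL.
- 1 t2 row(s) had no t1 match → kept, t1 columns NULL.

(Bob, NULL, 45); (Eve, NULL, 45); (Heidi, Finance, 60); (Heidi, Ops, 60); (Heidi, QA, 60); (Heidi, Sales, 60); (Heidi, Support, 60); (Heidi, NULL, 50); (Nora, NULL, NULL); (Omar, NULL, 50); (Yara, NULL, 75); (Zane, NULL, NULL); (NULL, Design, NULL)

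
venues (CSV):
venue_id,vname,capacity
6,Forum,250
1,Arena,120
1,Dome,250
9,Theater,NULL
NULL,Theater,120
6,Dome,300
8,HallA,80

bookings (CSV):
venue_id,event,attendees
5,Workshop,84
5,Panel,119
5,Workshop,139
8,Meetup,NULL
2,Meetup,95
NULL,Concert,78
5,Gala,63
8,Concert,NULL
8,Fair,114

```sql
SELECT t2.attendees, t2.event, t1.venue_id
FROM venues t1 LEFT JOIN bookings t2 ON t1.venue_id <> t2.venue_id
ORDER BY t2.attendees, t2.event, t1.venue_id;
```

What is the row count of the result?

46

LEFT JOIN keeps every row from `venues`; unmatched rows get NULL for `bookings`'s columns.
Matching on t1.venue_id <> t2.venue_id. A NULL in a compared column never satisfies the condition.
Matched pairs: 45; unmatched t1 rows kept: 1.
Total: 45 matched + 1 padded = 46 rows.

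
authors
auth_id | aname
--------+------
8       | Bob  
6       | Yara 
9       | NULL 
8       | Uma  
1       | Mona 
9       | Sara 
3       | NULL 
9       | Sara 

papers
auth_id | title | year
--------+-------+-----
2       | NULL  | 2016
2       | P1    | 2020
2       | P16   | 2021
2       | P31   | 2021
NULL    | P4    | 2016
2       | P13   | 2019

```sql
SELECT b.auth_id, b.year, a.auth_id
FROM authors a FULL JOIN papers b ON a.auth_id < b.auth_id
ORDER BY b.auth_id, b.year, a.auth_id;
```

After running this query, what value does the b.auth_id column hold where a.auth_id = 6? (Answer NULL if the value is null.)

FULL OUTER JOIN keeps every row from both sides; unmatched rows get NULL for the other side's columns.
Matching on a.auth_id < b.auth_id. A NULL in a compared column never satisfies the condition.
- a (auth_id=8) has no partner → padded with NULL.
- a (auth_id=6) has no partner → padded with NULL.
- a (auth_id=9) has no partner → padded with NULL.
- a (auth_id=8) has no partner → padded with NULL.
- a (auth_id=1) pairs with 5 row(s) of b.
- a (auth_id=9) has no partner → padded with NULL.
- a (auth_id=3) has no partner → padded with NULL.
- a (auth_id=9) has no partner → padded with NULL.
- 1 row(s) from b found no a partner → padded with NULL.

NULL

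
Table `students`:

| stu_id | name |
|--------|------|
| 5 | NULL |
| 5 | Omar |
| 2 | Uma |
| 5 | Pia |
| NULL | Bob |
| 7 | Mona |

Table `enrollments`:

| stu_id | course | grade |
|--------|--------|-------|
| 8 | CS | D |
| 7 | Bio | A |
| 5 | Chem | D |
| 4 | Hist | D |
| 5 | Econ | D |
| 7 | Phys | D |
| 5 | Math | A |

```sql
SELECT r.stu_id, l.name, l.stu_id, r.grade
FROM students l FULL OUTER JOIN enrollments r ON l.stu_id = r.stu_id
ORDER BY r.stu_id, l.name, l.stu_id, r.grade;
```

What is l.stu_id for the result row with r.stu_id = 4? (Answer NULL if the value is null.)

FULL OUTER JOIN keeps every row from both sides; unmatched rows get NULL for the other side's columns.
Matching on l.stu_id = r.stu_id. A NULL in a compared column never satisfies the condition.
- l (stu_id=5) pairs with 3 row(s) of r.
- l (stu_id=5) pairs with 3 row(s) of r.
- l (stu_id=2) has no partner → padded with NULL.
- l (stu_id=5) pairs with 3 row(s) of r.
- l (stu_id=NULL) has no partner → padded with NULL.
- l (stu_id=7) pairs with 2 row(s) of r.
- 2 row(s) from r found no l partner → padded with NULL.

NULL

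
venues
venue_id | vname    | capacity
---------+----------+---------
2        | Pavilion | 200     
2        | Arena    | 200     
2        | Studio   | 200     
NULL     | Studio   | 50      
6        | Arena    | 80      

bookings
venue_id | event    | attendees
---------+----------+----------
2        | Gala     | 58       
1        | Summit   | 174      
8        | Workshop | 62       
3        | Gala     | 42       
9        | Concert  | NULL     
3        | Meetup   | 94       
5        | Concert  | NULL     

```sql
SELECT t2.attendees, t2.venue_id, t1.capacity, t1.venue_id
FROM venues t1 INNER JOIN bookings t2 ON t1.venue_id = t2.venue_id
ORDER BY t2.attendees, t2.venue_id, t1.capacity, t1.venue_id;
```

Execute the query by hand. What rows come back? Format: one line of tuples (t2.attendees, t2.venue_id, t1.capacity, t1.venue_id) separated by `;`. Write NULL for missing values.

INNER JOIN keeps only pairs where the ON condition holds.
Matching on t1.venue_id = t2.venue_id. A NULL in a compared column never satisfies the condition.
- t1 row (venue_id=2): matches 1 t2 row(s) → 1 output row(s).
- t1 row (venue_id=2): matches 1 t2 row(s) → 1 output row(s).
- t1 row (venue_id=2): matches 1 t2 row(s) → 1 output row(s).
- t1 row (venue_id=NULL): no match → dropped.
- t1 row (venue_id=6): no match → dropped.
After projecting and ordering:
t2.attendees | t2.venue_id | t1.capacity | t1.venue_id
58 | 2 | 200 | 2
58 | 2 | 200 | 2
58 | 2 | 200 | 2

(58, 2, 200, 2); (58, 2, 200, 2); (58, 2, 200, 2)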